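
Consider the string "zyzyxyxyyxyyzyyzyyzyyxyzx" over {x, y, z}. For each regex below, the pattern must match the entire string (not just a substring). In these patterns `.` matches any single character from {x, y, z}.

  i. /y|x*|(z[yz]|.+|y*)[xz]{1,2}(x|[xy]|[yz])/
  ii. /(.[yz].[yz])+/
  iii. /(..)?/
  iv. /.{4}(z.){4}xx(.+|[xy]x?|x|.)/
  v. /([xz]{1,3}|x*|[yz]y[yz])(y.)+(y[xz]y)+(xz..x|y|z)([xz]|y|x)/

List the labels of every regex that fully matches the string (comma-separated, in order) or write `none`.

i, v

i → match
ii → no match
iii → no match
iv → no match
v → match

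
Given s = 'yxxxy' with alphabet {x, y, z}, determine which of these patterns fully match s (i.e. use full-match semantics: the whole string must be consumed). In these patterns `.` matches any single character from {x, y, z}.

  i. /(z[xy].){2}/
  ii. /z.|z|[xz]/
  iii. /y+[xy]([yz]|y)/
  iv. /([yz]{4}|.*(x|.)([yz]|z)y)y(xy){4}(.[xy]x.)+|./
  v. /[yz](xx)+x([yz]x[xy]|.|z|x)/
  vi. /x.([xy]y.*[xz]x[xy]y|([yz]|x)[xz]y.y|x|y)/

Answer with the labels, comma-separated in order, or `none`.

i → no match — must start with 'z'
ii → no match
iii → no match
iv → no match
v → match
vi → no match — must start with 'x'

v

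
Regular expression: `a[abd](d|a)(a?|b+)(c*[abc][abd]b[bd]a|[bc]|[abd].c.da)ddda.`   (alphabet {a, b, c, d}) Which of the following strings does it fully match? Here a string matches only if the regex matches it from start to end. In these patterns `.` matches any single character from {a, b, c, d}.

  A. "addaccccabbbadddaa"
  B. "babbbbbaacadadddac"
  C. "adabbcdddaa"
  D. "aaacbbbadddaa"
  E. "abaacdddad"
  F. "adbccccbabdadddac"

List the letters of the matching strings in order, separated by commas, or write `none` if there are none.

A, C, D, E

A → match
B → no match — must start with "a"
C. "adabbcdddaa" → match
D → match
E. "abaacdddad" → match
F → no match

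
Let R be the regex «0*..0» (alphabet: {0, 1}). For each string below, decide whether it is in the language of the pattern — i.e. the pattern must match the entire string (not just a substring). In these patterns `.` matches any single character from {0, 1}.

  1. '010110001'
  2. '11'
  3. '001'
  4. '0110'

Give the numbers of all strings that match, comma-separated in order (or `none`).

4

1 → no match — must end with '0'
2 → no match — must end with '0'
3 → no match — must end with '0'
4 → match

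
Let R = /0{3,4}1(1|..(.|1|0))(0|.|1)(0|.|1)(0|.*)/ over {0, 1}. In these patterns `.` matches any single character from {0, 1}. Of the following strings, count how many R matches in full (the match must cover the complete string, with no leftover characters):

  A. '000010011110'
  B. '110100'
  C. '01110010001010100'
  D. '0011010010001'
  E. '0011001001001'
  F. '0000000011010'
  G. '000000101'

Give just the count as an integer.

A → match
B → no match — must start with '0'
C → no match
D → no match
E → no match
F → no match
G → no match
Total matched: 1

1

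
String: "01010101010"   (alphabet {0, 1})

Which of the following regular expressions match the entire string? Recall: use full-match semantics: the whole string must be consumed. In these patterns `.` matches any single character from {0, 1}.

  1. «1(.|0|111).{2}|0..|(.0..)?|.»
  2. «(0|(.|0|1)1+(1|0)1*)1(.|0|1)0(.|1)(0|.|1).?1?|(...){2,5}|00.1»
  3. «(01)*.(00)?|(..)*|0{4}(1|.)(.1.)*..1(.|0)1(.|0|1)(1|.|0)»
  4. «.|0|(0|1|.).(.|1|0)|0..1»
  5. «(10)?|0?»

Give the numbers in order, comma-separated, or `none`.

3

1 → no match
2 → no match
3 → match
4 → no match
5 → no match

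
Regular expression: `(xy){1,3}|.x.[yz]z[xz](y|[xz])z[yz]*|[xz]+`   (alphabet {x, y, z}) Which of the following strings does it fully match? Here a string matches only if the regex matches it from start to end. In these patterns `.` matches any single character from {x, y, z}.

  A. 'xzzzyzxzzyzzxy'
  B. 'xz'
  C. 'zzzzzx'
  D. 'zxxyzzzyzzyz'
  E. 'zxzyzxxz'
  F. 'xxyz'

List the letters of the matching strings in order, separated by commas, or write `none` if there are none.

B, C, E

A → no match
B → match
C → match
D → no match
E → match
F → no match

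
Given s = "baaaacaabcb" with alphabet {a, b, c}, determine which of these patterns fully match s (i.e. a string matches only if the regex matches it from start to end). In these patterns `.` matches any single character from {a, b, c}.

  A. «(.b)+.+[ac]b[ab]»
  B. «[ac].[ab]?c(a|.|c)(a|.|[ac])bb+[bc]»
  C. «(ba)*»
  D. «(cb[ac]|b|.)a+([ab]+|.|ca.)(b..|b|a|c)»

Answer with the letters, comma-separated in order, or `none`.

D

A → no match
B → no match
C → no match
D → match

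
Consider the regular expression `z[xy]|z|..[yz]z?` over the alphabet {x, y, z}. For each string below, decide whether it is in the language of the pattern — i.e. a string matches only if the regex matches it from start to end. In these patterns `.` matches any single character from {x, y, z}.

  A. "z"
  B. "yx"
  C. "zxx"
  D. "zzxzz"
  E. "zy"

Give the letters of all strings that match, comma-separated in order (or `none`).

A → match
B → no match
C → no match
D → no match
E → match

A, E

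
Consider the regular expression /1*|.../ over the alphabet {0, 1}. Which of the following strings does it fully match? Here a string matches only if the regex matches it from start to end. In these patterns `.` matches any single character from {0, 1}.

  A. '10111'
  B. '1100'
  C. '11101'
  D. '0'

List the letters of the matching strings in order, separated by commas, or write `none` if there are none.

none

A. '10111' → no match
B. '1100' → no match
C. '11101' → no match
D. '0' → no match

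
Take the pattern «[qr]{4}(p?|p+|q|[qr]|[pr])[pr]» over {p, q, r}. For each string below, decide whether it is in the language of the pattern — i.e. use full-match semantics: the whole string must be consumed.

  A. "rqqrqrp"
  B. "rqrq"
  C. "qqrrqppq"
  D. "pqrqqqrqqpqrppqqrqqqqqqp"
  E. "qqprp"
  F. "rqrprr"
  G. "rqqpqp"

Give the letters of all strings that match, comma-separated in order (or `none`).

none

A → no match
B → no match
C → no match
D → no match
E → no match
F → no match
G → no match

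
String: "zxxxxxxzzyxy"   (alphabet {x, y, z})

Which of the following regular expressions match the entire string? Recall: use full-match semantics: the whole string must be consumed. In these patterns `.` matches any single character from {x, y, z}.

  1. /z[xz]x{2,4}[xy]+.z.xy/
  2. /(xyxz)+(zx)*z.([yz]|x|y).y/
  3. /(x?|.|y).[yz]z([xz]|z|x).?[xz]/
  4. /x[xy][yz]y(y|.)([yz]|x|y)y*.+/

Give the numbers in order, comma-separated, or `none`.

1

1 → match
2 → no match — must start with "xyxz"
3 → no match
4 → no match — must start with "x"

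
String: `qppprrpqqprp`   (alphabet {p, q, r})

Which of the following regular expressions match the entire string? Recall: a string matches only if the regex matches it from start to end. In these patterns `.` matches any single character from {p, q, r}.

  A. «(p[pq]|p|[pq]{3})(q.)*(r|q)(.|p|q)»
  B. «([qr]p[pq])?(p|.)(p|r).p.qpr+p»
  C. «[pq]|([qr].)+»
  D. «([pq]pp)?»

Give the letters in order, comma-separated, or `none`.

B

A → no match
B → match
C → no match
D → no match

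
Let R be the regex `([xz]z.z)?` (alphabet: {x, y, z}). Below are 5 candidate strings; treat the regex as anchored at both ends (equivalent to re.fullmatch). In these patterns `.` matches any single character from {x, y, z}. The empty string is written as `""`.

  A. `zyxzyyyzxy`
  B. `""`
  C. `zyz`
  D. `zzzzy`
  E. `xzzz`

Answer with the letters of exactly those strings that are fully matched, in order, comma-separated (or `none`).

B, E

A → no match
B → match
C → no match
D → no match
E → match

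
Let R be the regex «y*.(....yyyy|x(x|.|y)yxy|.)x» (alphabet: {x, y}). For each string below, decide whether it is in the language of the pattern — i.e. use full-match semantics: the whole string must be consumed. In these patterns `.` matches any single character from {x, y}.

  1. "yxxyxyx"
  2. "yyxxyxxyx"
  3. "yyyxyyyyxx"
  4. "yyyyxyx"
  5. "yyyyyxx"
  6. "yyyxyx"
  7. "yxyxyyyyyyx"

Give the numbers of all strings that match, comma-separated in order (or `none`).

1. "yxxyxyx" → match
2. "yyxxyxxyx" → no match
3. "yyyxyyyyxx" → no match
4. "yyyyxyx" → match
5. "yyyyyxx" → match
6. "yyyxyx" → match
7. "yxyxyyyyyyx" → match

1, 4, 5, 6, 7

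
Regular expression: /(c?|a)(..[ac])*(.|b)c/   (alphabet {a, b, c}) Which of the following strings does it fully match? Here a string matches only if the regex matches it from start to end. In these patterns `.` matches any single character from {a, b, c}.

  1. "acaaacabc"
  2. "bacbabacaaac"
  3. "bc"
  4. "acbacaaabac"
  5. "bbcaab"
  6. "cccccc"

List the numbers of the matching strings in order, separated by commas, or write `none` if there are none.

1, 3, 6

1 → match
2 → no match
3 → match
4 → no match
5 → no match — must end with "c"
6 → match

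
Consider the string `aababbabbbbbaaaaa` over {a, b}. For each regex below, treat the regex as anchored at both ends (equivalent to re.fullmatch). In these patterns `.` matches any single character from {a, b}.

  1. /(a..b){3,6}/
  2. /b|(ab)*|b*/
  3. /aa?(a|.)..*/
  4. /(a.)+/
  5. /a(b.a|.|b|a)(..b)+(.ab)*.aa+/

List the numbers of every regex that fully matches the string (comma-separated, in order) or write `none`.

1 → no match — must end with `b`
2 → no match
3 → match
4 → no match
5 → match

3, 5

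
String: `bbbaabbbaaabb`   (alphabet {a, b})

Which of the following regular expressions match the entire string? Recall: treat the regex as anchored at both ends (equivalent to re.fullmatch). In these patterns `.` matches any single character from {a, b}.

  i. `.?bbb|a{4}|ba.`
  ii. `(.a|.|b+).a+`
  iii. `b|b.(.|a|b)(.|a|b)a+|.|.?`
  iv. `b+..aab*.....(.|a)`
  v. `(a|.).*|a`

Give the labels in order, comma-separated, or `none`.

i → no match
ii → no match — must end with `a`
iii → no match
iv → match
v → match

iv, v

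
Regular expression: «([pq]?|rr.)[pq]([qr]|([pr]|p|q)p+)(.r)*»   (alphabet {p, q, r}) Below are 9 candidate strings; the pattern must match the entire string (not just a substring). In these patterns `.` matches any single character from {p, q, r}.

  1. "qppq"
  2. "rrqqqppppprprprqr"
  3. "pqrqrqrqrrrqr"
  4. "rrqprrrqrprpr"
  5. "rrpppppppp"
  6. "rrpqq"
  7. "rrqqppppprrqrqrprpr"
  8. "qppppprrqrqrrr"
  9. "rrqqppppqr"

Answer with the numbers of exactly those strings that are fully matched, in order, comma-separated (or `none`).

1 → no match
2 → match
3 → match
4 → match
5 → match
6 → match
7 → match
8 → match
9 → match

2, 3, 4, 5, 6, 7, 8, 9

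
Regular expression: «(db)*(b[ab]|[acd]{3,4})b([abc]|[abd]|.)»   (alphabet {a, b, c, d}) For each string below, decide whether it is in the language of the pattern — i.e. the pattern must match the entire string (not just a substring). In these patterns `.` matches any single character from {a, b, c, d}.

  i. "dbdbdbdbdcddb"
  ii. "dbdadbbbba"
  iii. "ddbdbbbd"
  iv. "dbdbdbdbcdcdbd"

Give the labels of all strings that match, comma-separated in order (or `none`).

i → no match
ii → no match
iii → no match
iv → match

iv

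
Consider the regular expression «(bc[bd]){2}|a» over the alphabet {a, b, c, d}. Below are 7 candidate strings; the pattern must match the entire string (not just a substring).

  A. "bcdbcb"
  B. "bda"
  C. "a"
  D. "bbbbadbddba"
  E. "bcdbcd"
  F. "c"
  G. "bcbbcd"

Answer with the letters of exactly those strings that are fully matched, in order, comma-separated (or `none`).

A → match
B → no match
C → match
D → no match
E → match
F → no match
G → match

A, C, E, G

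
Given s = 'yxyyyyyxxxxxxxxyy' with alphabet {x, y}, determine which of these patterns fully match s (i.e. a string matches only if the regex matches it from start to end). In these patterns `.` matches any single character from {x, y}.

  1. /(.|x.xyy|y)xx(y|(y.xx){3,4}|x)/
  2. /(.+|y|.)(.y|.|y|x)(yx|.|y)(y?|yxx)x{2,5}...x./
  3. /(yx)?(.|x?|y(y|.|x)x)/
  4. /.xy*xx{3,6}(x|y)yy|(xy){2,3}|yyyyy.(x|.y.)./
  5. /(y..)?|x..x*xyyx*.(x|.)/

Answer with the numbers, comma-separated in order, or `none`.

1 → no match
2 → no match
3 → no match
4 → match
5 → no match

4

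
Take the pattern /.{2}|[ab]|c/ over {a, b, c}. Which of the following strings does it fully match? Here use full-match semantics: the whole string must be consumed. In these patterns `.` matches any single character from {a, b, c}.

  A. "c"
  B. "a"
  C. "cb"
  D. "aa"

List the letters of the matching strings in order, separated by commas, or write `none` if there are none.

A. "c" → match
B. "a" → match
C. "cb" → match
D. "aa" → match

A, B, C, D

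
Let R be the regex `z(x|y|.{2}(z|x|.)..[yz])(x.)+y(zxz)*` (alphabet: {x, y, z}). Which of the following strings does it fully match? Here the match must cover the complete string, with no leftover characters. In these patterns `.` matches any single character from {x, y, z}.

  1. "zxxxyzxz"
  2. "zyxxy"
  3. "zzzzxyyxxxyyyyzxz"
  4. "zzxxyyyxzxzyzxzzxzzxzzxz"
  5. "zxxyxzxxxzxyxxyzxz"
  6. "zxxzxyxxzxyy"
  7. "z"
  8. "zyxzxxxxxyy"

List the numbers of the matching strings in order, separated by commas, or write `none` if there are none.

1, 2, 4, 5, 8

1 → match
2 → match
3 → no match
4 → match
5 → match
6 → no match
7 → no match
8 → match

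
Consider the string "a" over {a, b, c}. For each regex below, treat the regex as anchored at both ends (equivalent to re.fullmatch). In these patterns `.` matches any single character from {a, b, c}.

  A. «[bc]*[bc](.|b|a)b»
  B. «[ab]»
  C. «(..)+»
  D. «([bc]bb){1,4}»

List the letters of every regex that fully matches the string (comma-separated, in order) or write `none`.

A → no match — must end with "b"
B → match
C → no match
D → no match — must end with "bb"

B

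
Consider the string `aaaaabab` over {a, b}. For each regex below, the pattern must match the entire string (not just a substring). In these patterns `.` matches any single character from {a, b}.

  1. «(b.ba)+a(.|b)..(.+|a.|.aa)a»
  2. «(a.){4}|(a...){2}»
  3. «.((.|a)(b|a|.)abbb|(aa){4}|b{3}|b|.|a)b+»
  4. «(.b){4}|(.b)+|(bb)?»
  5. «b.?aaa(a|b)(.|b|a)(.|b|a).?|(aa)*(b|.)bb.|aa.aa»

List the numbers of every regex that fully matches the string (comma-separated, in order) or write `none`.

2

1 → no match — must start with `b`
2 → match
3 → no match
4 → no match
5 → no match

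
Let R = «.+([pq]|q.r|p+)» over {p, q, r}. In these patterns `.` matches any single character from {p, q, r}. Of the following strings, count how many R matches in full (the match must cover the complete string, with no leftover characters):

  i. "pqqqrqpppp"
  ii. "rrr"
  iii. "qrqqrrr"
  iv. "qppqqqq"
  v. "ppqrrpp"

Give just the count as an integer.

i → match
ii → no match
iii → no match
iv → match
v → match
Total matched: 3

3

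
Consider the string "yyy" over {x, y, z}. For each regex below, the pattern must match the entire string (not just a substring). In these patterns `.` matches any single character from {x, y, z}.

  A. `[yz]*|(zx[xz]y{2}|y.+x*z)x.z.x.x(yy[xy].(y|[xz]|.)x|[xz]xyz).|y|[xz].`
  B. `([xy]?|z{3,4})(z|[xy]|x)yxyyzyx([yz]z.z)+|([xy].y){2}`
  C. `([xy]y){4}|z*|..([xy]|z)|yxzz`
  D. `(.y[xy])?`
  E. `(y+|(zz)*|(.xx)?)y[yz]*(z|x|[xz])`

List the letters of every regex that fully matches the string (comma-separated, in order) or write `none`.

A, C, D

A → match
B → no match
C → match
D → match
E → no match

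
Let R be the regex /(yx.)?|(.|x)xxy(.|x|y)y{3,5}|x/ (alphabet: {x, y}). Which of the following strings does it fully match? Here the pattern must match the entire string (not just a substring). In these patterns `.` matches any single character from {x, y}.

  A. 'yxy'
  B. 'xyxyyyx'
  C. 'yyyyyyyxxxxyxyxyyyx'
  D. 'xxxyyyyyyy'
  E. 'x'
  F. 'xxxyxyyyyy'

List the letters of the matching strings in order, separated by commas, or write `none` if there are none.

A → match
B → no match
C → no match
D → match
E → match
F → match

A, D, E, F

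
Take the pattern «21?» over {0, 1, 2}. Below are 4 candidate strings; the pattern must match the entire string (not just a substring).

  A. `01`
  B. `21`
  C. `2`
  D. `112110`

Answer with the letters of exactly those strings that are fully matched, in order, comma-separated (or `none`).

B, C

A → no match — must start with `2`
B → match
C → match
D → no match — must start with `2`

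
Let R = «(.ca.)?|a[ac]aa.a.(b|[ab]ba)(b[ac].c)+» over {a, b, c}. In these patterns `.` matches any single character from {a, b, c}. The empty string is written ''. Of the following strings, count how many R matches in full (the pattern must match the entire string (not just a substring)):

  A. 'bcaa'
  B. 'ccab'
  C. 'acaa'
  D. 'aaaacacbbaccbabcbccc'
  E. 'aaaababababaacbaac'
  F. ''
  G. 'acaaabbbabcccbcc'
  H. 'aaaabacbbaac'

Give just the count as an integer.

7

A → match
B → match
C → match
D → match
E → match
F → match
G → no match
H → match
Total matched: 7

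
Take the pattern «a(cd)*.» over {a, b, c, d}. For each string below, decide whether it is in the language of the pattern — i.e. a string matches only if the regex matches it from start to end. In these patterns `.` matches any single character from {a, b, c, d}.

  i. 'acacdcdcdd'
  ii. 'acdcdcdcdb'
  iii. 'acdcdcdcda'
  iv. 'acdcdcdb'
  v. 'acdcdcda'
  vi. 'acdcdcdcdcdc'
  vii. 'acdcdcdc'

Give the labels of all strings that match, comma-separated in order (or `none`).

i → no match
ii → match
iii → match
iv → match
v → match
vi → match
vii → match

ii, iii, iv, v, vi, vii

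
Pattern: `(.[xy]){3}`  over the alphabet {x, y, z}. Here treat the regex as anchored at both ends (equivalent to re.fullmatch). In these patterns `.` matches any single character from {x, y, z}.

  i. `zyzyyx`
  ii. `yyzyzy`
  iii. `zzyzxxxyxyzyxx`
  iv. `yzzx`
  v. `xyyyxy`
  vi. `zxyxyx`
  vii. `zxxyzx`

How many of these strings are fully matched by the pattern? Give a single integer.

i → match
ii → match
iii → no match
iv → no match
v → match
vi → match
vii → match
Total matched: 5

5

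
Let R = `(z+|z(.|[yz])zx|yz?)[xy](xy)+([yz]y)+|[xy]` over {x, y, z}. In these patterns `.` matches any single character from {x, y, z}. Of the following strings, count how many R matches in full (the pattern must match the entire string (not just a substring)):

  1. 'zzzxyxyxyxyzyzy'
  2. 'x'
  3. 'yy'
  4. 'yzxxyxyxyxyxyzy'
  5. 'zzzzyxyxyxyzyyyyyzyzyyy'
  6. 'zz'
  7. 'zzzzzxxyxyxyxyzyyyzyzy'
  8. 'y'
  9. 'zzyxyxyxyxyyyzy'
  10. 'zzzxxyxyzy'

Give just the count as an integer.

8

1 → match
2. 'x' → match
3. 'yy' → no match
4 → match
5 → match
6. 'zz' → no match
7 → match
8. 'y' → match
9 → match
10. 'zzzxxyxyzy' → match
Total matched: 8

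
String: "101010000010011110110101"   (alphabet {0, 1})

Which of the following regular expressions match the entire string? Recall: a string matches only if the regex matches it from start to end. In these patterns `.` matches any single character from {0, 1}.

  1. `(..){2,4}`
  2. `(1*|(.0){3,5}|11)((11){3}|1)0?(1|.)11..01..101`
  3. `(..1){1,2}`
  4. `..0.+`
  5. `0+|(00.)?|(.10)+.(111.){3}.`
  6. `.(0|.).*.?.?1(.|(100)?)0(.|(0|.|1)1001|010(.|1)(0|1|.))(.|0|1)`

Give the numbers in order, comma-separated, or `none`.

2

1 → no match
2 → match
3 → no match
4 → no match
5 → no match
6 → no match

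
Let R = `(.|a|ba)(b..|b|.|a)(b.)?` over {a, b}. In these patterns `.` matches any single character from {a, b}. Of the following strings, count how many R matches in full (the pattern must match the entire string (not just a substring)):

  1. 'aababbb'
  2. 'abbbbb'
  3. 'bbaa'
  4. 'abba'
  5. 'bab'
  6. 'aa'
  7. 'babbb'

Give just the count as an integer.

6

1. 'aababbb' → no match
2. 'abbbbb' → match
3. 'bbaa' → match
4. 'abba' → match
5. 'bab' → match
6. 'aa' → match
7. 'babbb' → match
Total matched: 6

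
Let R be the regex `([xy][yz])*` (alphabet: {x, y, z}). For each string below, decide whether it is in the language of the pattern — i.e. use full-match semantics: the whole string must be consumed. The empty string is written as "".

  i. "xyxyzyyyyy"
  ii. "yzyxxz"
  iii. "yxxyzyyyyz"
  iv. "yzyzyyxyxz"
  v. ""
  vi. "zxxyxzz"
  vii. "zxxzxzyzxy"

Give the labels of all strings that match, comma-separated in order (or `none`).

iv, v

i → no match
ii → no match
iii → no match
iv → match
v → match
vi → no match
vii → no match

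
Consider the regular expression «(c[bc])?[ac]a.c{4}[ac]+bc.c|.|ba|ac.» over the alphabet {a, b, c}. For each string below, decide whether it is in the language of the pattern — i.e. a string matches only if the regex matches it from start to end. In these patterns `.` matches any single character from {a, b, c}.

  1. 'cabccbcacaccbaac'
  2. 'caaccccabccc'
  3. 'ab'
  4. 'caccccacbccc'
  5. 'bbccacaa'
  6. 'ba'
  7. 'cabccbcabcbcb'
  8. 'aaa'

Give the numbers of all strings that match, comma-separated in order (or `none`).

2, 6

1 → no match
2 → match
3 → no match
4 → no match
5 → no match
6 → match
7 → no match
8 → no match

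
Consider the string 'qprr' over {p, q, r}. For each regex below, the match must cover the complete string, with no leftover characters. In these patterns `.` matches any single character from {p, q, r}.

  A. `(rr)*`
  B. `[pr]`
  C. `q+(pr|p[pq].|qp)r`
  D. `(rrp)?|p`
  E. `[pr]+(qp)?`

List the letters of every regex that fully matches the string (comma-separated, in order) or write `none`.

C

A → no match
B → no match
C → match
D → no match
E → no match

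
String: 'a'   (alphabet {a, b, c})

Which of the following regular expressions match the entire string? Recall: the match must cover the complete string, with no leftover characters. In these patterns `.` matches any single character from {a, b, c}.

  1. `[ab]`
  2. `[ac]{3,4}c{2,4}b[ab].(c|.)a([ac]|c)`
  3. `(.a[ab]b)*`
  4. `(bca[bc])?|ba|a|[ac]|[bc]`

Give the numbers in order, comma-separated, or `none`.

1, 4

1 → match
2 → no match
3 → no match
4 → match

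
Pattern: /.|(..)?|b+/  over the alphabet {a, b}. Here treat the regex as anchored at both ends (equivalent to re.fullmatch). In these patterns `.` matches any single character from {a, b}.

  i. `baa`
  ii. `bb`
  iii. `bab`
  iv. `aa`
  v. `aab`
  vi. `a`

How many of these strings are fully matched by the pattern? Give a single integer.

i → no match
ii → match
iii → no match
iv → match
v → no match
vi → match
Total matched: 3

3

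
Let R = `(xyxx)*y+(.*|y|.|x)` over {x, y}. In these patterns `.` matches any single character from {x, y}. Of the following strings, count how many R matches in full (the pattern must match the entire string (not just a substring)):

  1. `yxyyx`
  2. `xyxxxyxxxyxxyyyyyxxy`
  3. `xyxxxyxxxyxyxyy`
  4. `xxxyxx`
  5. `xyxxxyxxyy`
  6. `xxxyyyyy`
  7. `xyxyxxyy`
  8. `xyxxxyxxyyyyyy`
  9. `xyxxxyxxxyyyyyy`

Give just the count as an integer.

1 → match
2 → match
3 → no match
4 → no match
5 → match
6 → no match
7 → no match
8 → match
9 → no match
Total matched: 4

4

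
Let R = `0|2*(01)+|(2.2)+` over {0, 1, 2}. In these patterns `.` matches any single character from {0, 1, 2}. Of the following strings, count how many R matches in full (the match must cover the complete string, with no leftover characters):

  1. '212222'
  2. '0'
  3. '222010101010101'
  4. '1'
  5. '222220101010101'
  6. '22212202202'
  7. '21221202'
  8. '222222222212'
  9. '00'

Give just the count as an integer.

1 → match
2 → match
3 → match
4 → no match
5 → match
6 → no match
7 → no match
8 → match
9 → no match
Total matched: 5

5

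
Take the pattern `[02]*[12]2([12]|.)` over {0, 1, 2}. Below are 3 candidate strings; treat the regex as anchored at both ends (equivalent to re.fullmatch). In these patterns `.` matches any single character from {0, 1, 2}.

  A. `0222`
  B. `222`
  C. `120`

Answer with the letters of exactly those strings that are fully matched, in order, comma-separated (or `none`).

A → match
B → match
C → match

A, B, C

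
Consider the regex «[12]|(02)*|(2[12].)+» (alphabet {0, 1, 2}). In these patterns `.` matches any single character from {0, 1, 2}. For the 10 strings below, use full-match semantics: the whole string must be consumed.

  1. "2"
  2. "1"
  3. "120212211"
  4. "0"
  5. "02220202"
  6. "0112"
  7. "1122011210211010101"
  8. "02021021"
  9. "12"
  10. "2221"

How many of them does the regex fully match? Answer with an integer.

1. "2" → match
2. "1" → match
3. "120212211" → no match
4. "0" → no match
5. "02220202" → no match
6. "0112" → no match
7 → no match
8. "02021021" → no match
9. "12" → no match
10. "2221" → no match
Total matched: 2

2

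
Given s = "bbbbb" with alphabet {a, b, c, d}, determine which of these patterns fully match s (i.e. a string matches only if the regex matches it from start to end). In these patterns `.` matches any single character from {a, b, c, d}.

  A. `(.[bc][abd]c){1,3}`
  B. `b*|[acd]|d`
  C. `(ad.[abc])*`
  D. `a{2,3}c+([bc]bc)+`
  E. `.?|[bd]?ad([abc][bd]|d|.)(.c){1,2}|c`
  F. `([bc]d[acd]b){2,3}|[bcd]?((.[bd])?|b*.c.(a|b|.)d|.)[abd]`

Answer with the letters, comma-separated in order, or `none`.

A → no match — must end with "c"
B → match
C → no match
D → no match — must start with "a"
E → no match
F → no match

B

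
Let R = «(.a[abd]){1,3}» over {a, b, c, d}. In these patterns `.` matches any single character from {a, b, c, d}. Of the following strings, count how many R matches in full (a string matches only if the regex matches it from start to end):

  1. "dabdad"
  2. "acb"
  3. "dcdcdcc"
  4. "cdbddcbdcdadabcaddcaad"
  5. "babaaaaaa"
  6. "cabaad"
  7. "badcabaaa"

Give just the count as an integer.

1 → match
2 → no match
3 → no match
4 → no match
5 → match
6 → match
7 → match
Total matched: 4

4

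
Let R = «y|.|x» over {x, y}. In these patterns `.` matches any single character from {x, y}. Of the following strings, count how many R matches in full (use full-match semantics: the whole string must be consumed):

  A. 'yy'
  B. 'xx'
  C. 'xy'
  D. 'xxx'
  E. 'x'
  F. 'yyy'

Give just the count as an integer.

1

A. 'yy' → no match
B. 'xx' → no match
C. 'xy' → no match
D. 'xxx' → no match
E. 'x' → match
F. 'yyy' → no match
Total matched: 1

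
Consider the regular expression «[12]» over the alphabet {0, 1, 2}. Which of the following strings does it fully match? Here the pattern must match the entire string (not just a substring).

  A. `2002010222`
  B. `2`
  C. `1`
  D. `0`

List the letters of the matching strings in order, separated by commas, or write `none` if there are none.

B, C

A → no match
B → match
C → match
D → no match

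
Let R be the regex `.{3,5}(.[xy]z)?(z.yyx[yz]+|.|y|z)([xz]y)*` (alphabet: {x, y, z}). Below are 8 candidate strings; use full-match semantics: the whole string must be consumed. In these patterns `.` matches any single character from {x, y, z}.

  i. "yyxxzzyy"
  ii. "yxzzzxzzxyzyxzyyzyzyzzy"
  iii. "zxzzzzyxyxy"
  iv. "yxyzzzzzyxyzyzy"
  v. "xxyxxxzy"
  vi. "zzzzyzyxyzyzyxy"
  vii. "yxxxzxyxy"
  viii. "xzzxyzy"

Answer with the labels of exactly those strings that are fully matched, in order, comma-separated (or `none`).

i → no match
ii → no match
iii → match
iv → no match
v → match
vi → match
vii → match
viii → match

iii, v, vi, vii, viii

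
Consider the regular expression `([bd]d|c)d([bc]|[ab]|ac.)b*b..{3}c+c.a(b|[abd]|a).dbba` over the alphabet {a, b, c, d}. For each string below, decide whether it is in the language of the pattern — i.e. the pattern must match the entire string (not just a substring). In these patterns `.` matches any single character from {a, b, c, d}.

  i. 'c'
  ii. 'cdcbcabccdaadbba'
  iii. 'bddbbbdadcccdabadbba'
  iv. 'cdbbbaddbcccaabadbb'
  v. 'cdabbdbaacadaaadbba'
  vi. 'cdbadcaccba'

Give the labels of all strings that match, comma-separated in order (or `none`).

i. 'c' → no match — must end with 'dbba'
ii → no match
iii → match
iv → no match — must end with 'dbba'
v → no match
vi. 'cdbadcaccba' → no match — must end with 'dbba'

iii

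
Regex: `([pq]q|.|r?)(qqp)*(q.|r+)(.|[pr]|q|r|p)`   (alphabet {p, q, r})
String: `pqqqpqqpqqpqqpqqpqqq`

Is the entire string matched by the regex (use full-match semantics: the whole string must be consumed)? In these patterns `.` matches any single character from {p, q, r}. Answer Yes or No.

Yes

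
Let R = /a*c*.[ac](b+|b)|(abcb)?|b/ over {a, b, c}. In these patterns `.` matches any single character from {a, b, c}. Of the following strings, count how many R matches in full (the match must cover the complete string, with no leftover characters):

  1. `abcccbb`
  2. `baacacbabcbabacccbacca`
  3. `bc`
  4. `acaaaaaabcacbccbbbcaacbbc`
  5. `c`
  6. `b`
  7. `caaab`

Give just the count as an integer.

1

1 → no match
2 → no match
3 → no match
4 → no match
5 → no match
6 → match
7 → no match
Total matched: 1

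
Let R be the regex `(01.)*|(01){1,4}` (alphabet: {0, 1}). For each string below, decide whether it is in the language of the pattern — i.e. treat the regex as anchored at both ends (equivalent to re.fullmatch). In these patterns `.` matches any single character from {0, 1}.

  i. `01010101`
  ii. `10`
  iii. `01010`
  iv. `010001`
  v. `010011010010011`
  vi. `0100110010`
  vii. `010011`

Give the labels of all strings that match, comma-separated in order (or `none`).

i, v, vii

i → match
ii → no match
iii → no match
iv → no match
v → match
vi → no match
vii → match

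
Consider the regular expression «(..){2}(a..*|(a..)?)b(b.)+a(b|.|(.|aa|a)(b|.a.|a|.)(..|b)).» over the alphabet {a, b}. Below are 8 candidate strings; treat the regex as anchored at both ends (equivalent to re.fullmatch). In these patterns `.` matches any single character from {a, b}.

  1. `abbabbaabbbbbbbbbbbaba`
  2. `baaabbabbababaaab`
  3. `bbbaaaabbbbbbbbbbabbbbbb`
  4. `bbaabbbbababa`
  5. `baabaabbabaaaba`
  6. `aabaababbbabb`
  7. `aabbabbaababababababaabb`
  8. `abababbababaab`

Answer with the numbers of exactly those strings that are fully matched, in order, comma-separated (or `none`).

6

1 → no match
2 → no match
3 → no match
4 → no match
5 → no match
6 → match
7 → no match
8 → no match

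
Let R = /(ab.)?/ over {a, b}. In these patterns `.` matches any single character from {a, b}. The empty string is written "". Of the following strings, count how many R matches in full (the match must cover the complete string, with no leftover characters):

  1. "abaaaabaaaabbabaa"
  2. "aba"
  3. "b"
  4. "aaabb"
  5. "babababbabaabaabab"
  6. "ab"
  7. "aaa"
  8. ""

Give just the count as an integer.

2

1 → no match
2 → match
3 → no match
4 → no match
5 → no match
6 → no match
7 → no match
8 → match
Total matched: 2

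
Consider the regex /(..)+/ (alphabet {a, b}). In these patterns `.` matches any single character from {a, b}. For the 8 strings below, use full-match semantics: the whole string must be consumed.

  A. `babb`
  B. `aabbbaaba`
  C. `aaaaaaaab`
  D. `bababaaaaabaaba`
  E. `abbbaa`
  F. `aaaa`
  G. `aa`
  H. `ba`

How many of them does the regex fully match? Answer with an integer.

5

A → match
B → no match
C → no match
D → no match
E → match
F → match
G → match
H → match
Total matched: 5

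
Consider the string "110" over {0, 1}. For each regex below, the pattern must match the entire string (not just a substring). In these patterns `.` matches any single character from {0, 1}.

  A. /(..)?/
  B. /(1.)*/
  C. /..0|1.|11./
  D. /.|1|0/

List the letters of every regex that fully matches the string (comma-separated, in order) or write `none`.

C

A → no match
B → no match
C → match
D → no match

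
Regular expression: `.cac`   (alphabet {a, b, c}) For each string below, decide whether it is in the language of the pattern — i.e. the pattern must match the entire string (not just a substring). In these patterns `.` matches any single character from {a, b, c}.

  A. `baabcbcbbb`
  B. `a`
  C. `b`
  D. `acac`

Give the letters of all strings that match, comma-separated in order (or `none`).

A → no match — must end with `cac`
B → no match — must end with `cac`
C → no match — must end with `cac`
D → match

D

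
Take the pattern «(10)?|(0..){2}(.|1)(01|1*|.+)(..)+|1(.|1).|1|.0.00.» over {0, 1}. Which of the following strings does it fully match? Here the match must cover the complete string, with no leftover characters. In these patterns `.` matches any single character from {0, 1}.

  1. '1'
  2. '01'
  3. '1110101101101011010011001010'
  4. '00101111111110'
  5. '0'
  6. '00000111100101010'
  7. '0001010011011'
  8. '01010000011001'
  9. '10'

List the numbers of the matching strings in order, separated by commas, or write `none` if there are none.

1, 4, 6, 9

1. '1' → match
2. '01' → no match
3 → no match
4 → match
5. '0' → no match
6 → match
7 → no match
8 → no match
9. '10' → match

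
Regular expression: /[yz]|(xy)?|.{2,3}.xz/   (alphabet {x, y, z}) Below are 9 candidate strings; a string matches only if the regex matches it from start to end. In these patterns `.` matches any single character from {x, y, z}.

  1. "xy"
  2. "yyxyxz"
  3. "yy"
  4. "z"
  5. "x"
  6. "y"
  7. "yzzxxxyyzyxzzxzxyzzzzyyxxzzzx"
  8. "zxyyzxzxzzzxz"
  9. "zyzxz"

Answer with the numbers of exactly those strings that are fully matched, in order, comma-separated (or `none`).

1. "xy" → match
2. "yyxyxz" → match
3. "yy" → no match
4. "z" → match
5. "x" → no match
6. "y" → match
7 → no match
8 → no match
9. "zyzxz" → match

1, 2, 4, 6, 9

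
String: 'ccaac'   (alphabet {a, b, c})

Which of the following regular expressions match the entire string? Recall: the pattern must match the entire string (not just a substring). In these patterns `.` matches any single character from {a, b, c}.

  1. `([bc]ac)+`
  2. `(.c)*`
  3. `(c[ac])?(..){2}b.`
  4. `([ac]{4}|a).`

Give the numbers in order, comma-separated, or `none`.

4

1 → no match
2 → no match
3 → no match
4 → match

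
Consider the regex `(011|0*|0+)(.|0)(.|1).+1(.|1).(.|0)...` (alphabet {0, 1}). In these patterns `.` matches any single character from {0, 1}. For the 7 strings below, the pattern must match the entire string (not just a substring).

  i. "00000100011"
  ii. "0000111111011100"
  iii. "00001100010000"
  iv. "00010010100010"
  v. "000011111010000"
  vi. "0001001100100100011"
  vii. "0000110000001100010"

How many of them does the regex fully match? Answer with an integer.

i → no match
ii → match
iii → no match
iv → no match
v → match
vi → no match
vii → match
Total matched: 3

3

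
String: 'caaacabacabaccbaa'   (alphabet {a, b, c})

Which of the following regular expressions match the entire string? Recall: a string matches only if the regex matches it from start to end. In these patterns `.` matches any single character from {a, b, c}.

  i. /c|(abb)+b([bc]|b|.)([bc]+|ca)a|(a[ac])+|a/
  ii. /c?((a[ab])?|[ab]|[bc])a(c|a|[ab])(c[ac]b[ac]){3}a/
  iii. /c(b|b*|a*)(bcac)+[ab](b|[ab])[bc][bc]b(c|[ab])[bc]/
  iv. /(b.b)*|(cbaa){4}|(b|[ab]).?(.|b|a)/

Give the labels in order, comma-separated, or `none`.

i → no match
ii → match
iii → no match
iv → no match

ii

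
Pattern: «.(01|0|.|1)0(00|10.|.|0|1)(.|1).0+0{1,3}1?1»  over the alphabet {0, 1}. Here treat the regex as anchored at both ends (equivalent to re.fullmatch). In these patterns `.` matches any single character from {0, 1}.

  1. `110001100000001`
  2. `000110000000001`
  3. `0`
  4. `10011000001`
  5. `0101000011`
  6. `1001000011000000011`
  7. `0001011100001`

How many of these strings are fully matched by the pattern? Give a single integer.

5

1 → match
2 → match
3 → no match — must end with `1`
4 → match
5 → match
6 → no match
7 → match
Total matched: 5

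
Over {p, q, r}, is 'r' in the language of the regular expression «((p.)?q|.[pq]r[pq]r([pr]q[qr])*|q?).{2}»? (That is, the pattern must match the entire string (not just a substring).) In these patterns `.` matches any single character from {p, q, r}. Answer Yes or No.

No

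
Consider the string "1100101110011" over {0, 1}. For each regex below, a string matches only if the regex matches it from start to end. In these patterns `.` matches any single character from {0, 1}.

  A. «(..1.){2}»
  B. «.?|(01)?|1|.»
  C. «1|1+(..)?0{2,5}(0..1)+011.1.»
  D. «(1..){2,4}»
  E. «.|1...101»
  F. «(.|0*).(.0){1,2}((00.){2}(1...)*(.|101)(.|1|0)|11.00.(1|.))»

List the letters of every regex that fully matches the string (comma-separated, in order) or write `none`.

A → no match
B → no match
C → no match
D → no match
E → no match
F → match

F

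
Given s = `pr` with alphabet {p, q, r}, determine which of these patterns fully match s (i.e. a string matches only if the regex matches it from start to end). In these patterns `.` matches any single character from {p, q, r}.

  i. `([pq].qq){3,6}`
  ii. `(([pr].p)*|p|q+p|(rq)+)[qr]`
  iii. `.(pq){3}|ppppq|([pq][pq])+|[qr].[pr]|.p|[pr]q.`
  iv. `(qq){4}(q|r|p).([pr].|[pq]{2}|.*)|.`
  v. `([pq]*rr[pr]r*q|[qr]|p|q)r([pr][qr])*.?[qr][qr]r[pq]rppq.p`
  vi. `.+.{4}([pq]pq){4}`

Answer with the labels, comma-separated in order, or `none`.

i → no match — must end with `qq`
ii → match
iii → no match
iv → no match
v → no match — must end with `p`
vi → no match — must end with `pq`

ii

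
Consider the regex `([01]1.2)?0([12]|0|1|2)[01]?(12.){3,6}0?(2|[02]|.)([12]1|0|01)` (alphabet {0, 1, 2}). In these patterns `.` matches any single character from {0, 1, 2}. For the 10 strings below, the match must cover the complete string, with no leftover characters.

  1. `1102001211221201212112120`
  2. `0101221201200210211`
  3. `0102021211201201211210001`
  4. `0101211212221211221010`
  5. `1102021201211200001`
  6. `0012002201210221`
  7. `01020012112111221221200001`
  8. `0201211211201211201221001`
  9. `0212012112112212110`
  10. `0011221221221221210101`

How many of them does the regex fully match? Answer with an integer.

1 → no match
2 → no match
3 → match
4 → no match
5 → match
6 → no match
7 → no match
8 → no match
9 → match
10 → match
Total matched: 4

4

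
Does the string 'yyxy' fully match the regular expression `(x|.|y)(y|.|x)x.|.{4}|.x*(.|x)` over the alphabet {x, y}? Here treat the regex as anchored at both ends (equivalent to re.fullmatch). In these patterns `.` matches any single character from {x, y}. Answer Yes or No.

Yes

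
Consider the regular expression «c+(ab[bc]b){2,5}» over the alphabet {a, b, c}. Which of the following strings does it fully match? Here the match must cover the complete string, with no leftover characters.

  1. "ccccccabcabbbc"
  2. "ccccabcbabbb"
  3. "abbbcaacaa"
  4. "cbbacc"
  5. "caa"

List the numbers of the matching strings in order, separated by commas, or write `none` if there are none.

2

1 → no match — must end with "b"
2 → match
3 → no match — must start with "c"
4 → no match — must end with "b"
5 → no match — must end with "b"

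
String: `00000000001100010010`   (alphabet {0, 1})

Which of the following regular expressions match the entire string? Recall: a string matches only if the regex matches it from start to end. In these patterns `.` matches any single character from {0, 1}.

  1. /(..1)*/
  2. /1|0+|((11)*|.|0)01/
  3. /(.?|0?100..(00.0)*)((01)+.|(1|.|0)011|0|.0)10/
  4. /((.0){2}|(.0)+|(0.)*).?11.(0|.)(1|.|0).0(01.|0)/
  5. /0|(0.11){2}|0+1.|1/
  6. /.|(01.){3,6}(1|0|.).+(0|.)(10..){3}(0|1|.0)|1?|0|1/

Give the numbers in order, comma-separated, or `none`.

4

1 → no match
2 → no match
3 → no match
4 → match
5 → no match
6 → no match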